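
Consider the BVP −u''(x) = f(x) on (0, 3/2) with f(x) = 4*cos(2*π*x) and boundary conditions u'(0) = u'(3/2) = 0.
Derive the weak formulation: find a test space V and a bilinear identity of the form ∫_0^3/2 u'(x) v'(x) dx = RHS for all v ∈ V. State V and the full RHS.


V = H^1(0, 3/2) (no boundary constraint on v; u is determined up to an additive constant); weak form: ∫_0^3/2 u'v' dx = ∫_0^3/2 (4*cos(2*π*x)) v dx for all v ∈ V.

Multiply both sides by a test function v and integrate from 0 to 3/2:
  ∫_0^3/2 −u''(x) v(x) dx = ∫_0^3/2 f(x) v(x) dx.
Integrate the LHS by parts once:
  ∫_0^3/2 −u'' v dx = −[u'(x) v(x)]_0^3/2 + ∫_0^3/2 u'(x) v'(x) dx.
Thus ∫_0^3/2 u'(x) v'(x) dx = ∫_0^3/2 f(x) v(x) dx + [u'(x) v(x)]_0^3/2.
Choose V so that boundary terms are either known or forced to vanish.
u has homogeneous Neumann: u'(0) = u'(3/2) = 0. So [u' v]_0^3/2 = 0·v(3/2) − 0·v(0) = 0 for any v; take V = H^1(0, 3/2).
Weak formulation: find u (satisfying any essential BC) such that ∫_0^3/2 u'(x) v'(x) dx = ∫_0^3/2 f v dx for all v ∈ V (homogeneous Neumann, so boundary terms vanish).
Substituting f(x) = 4*cos(2*π*x), the right-hand side is ∫_0^3/2 (4*cos(2*π*x)) v dx.
Compatibility check (pure Neumann): taking v ≡ 1 ∈ V gives 0 = ∫_0^3/2 f dx + (0) − (0), i.e. ∫_0^3/2 f dx must equal u'(0) − u'(3/2) = 0. Indeed ∫_0^3/2 (4*cos(2*π*x)) dx = 0, so the data are compatible. The solution is then unique only up to an additive constant (fix it e.g. by requiring ∫_0^3/2 u dx = 0).


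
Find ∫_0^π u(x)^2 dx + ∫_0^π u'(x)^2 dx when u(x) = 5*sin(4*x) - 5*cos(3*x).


||u||_{H^1(0,π)}^2 = -4000/7 + 675*π/2

u'(x) = 15*sin(3*x) + 20*cos(4*x).
Expand u² and (u')² and integrate term by term on (0, π), using: for integers n ≥ 1, ∫_0^π sin²(nx) dx = ∫_0^π cos²(nx) dx = π/2; for n ≠ n', ∫_0^π sin(nx)sin(n'x) dx = ∫_0^π cos(nx)cos(n'x) dx = 0; and by product-to-sum, ∫_0^π sin(nx)cos(n'x) dx = ½∫_0^π [sin((n+n')x) + sin((n−n')x)] dx, which is 0 when n+n' is even and 2n/(n²−n'²) when n+n' is odd (it need not vanish on (0, π)).
  u² squared terms: (-5)²·∫cos(3x)² dx = 25·π/2 = 25*π/2;  (5)²·∫sin(4x)² dx = 25·π/2 = 25*π/2.
  u² cross terms: 2·(-5)·(5)·∫cos(3x)·sin(4x) dx = -50·(8/7) = -400/7.
  So ∫_0^π u² dx = 25*π/2 + 25*π/2 − 400/7 = -400/7 + 25*π.
  (u')² squared terms: (15)²·∫sin(3x)² dx = 225·π/2 = 225*π/2;  (20)²·∫cos(4x)² dx = 400·π/2 = 200*π.
  (u')² cross terms: 2·(15)·(20)·∫sin(3x)·cos(4x) dx = 600·(-6/7) = -3600/7.
  So ∫_0^π (u')² dx = 225*π/2 + 200*π − 3600/7 = -3600/7 + 625*π/2.
||u||_{H^1}^2 = (-400/7 + 25*π) + (-3600/7 + 625*π/2) = -4000/7 + 675*π/2.


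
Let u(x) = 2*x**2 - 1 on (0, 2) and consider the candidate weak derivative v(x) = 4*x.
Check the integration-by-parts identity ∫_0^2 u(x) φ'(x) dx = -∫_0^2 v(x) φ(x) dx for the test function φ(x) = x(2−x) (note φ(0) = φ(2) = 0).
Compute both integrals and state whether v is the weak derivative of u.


LHS = -16/3, RHS = -16/3. Yes, v = u' weakly.

u(x) = 2*x**2 - 1, classical derivative u'(x) = 4*x.
φ(x) = x(2−x), so φ'(x) = 2 - 2*x.
Note φ(0) = φ(2) = 0, so the boundary term u·φ vanishes.
LHS = ∫_0^2 u(x) φ'(x) dx = ∫_0^2 (-4*x^3 + 4*x^2 + 2*x - 2) dx. Term by term:
  ∫_0^2 -4*x^3 dx = -16;  ∫_0^2 4*x^2 dx = 32/3;  ∫_0^2 2*x dx = 4;
  ∫_0^2 -2 dx = -4.
Sum: -16 + 32/3 + 4 − 4 = -16/3.
So LHS = -16/3.
∫_0^2 v(x) φ(x) dx = ∫_0^2 (-4*x^3 + 8*x^2) dx. Term by term:
  ∫_0^2 -4*x^3 dx = -16;  ∫_0^2 8*x^2 dx = 64/3.
Sum: -16 + 64/3 = 16/3.
So RHS = -∫_0^2 v(x) φ(x) dx = -16/3.
LHS = RHS, so the identity holds for this test φ.
Moreover u is smooth here and v(x) = u'(x) = 4*x pointwise, so the identity holds for every test function. Hence v is the weak derivative of u.


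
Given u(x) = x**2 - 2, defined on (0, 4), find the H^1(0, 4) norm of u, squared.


||u||_{H^1}^2 = 1104/5

The H^1 norm (squared) on an interval (0, L) is
  ||u||_{H^1}^2 = ∫_0^L u(x)^2 dx + ∫_0^L u'(x)^2 dx.
Compute u'(x) = 2*x.
Then u(x)^2 = x**4 - 4*x**2 + 4 and u'(x)^2 = 4*x**2.
Integrate each monomial from 0 to 4 using ∫_0^4 c·x^n dx = c·4^(n+1)/(n+1):
  ∫_0^4 u(x)^2 dx = ∫_0^4 (x^4 - 4*x^2 + 4) dx. Term by term:
    ∫_0^4 x^4 dx = 1024/5;  ∫_0^4 -4*x^2 dx = -256/3;  ∫_0^4 4 dx = 16.
  Sum: 1024/5 − 256/3 + 16 = 2032/15.
  ∫_0^4 u'(x)^2 dx = ∫_0^4 (4*x^2) dx. Term by term:
    ∫_0^4 4*x^2 dx = 256/3.
Adding: ||u||_{H^1}^2 = 2032/15 + 256/3 = 1104/5.


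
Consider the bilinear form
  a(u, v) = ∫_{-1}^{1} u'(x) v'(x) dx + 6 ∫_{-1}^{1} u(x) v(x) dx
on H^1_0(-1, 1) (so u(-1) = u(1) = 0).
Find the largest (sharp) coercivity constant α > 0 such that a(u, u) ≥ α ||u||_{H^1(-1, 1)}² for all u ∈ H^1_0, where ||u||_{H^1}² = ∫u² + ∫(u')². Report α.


α = 1

Coercivity of a(·,·) on H^1_0(-1, 1) means a(u, u) ≥ α ||u||_{H^1}² for every u ∈ H^1_0.
The interval has length L = 2, and Poincaré/coercivity depend only on L. Here a(u, u) = ∫(u')² + (6)·∫u².
Here c = 6 ≥ 1, so a(u,u) = ∫(u')² + c∫u² ≥ ∫(u')² + ∫u² = ||u||_{H^1}², i.e. α = 1 works. No larger α is possible: a(u,u) ≥ α||u||_{H^1}² means (1−α)∫(u')² ≥ (α−c)∫u², and for the modes u_n = sin(nπ(x−x₀)/L) (x₀ the left endpoint) one has ∫u_n²/∫(u_n')² = (L/(nπ))² → 0, so a(u_n,u_n)/||u_n||_{H^1}² → 1. Hence the optimal constant is α = 1.
Therefore α = 1.


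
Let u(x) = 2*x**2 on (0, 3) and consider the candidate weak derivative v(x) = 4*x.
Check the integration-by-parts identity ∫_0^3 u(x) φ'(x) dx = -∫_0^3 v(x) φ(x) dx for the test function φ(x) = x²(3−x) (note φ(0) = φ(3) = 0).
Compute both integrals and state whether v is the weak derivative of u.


LHS = -243/5, RHS = -243/5. Yes, v = u' weakly.

u(x) = 2*x**2, classical derivative u'(x) = 4*x.
φ(x) = x²(3−x), so φ'(x) = 3*x*(2 - x).
Note φ(0) = φ(3) = 0, so the boundary term u·φ vanishes.
LHS = ∫_0^3 u(x) φ'(x) dx = ∫_0^3 (-6*x^4 + 12*x^3) dx. Term by term:
  ∫_0^3 -6*x^4 dx = -1458/5;  ∫_0^3 12*x^3 dx = 243.
Sum: -1458/5 + 243 = -243/5.
So LHS = -243/5.
∫_0^3 v(x) φ(x) dx = ∫_0^3 (-4*x^4 + 12*x^3) dx. Term by term:
  ∫_0^3 -4*x^4 dx = -972/5;  ∫_0^3 12*x^3 dx = 243.
Sum: -972/5 + 243 = 243/5.
So RHS = -∫_0^3 v(x) φ(x) dx = -243/5.
LHS = RHS, so the identity holds for this test φ.
Moreover u is smooth here and v(x) = u'(x) = 4*x pointwise, so the identity holds for every test function. Hence v is the weak derivative of u.


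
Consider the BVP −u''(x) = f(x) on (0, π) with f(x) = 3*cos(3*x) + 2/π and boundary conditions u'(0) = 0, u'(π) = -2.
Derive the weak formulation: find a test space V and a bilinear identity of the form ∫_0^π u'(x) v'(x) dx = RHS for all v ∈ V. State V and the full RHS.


V = H^1(0, π) (v unrestricted at boundary; u is determined up to an additive constant); weak form: ∫_0^π u'v' dx = ∫_0^π (3*cos(3*x) + 2/π) v dx − 2·v(π) for all v ∈ V.

Multiply both sides by a test function v and integrate from 0 to π:
  ∫_0^π −u''(x) v(x) dx = ∫_0^π f(x) v(x) dx.
Integrate the LHS by parts once:
  ∫_0^π −u'' v dx = −[u'(x) v(x)]_0^π + ∫_0^π u'(x) v'(x) dx.
Thus ∫_0^π u'(x) v'(x) dx = ∫_0^π f(x) v(x) dx + [u'(x) v(x)]_0^π.
Choose V so that boundary terms are either known or forced to vanish.
u has inhomogeneous Neumann u'(0) = 0, u'(π) = -2. [u' v]_0^π = (-2)·v(π) − (0)·v(0) = − 2·v(π). Take V = H^1(0, π); boundary term becomes part of RHS.
Weak formulation: find u (satisfying any essential BC) such that ∫_0^π u'(x) v'(x) dx = ∫_0^π f v dx − 2·v(π) for all v ∈ V (Neumann data are natural BCs: they enter the RHS as boundary terms).
Substituting f(x) = 3*cos(3*x) + 2/π, the right-hand side is ∫_0^π (3*cos(3*x) + 2/π) v dx − 2·v(π).
Compatibility check (pure Neumann): taking v ≡ 1 ∈ V gives 0 = ∫_0^π f dx + (-2) − (0), i.e. ∫_0^π f dx must equal u'(0) − u'(π) = 2. Indeed ∫_0^π (3*cos(3*x) + 2/π) dx = 2, so the data are compatible. The solution is then unique only up to an additive constant (fix it e.g. by requiring ∫_0^π u dx = 0).


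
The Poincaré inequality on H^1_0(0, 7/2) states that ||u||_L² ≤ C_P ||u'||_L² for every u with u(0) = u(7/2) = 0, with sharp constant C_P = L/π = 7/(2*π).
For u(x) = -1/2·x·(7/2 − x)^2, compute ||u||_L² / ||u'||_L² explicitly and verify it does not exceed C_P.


||u||_L² / ||u'||_L² = sqrt(14)/4 < C_P = 7/(2*π).

u(x) = -1/2·x·(7/2 − x)^2, so u'(x) = (7 - 6*x)*(2*x - 7)/8.
u(x) = -1/2·x·(7/2 − x)^2 vanishes at x = 0 and x = 7/2, so u ∈ H^1_0(0, 7/2). Differentiate via the product rule and integrate the resulting polynomials term by term.
  ∫_0^7/2 u² dx = ∫_0^7/2 (x^6/4 - 7*x^5/2 + 147*x^4/8 - 343*x^3/8 + 2401*x^2/64) dx. Term by term:
    ∫_0^7/2 x^6/4 dx = 117649/512;  ∫_0^7/2 -7*x^5/2 dx = -823543/768;  ∫_0^7/2 147*x^4/8 dx = 2470629/1280;
    ∫_0^7/2 -343*x^3/8 dx = -823543/512;  ∫_0^7/2 2401*x^2/64 dx = 823543/1536.
  Sum: 117649/512 − 823543/768 + 2470629/1280 − 823543/512 + 823543/1536 = 117649/7680.
  ∫_0^7/2 (u')² dx = ∫_0^7/2 (9*x^4/4 - 21*x^3 + 539*x^2/8 - 343*x/4 + 2401/64) dx. Term by term:
    ∫_0^7/2 9*x^4/4 dx = 151263/640;  ∫_0^7/2 -21*x^3 dx = -50421/64;  ∫_0^7/2 539*x^2/8 dx = 184877/192;
    ∫_0^7/2 -343*x/4 dx = -16807/32;  ∫_0^7/2 2401/64 dx = 16807/128.
  Sum: 151263/640 − 50421/64 + 184877/192 − 16807/32 + 16807/128 = 16807/960.
∫_0^7/2 u² dx = 117649/7680, so ||u||_L² = 343*sqrt(30)/480.
∫_0^7/2 (u')² dx = 16807/960, so ||u'||_L² = 49*sqrt(105)/120.
Ratio ||u||_L² / ||u'||_L² = sqrt(14)/4.
Sharp Poincaré constant on H^1_0(0, 7/2) is C_P = L/π = 7/(2*π), achieved by sin(2*π/7·x).
A polynomial bump cannot attain the sharp Poincaré constant (only the first sine eigenfunction does), so the ratio is strictly less than C_P, consistent with ||u||_L² ≤ C_P ||u'||_L².


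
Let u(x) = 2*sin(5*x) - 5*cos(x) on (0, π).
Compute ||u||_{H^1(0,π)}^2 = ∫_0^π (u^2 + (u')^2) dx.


||u||_{H^1(0,π)}^2 = 77*π

u'(x) = 5*sin(x) + 10*cos(5*x).
Expand u² and (u')² and integrate term by term on (0, π), using: for integers n ≥ 1, ∫_0^π sin²(nx) dx = ∫_0^π cos²(nx) dx = π/2; for n ≠ n', ∫_0^π sin(nx)sin(n'x) dx = ∫_0^π cos(nx)cos(n'x) dx = 0; and by product-to-sum, ∫_0^π sin(nx)cos(n'x) dx = ½∫_0^π [sin((n+n')x) + sin((n−n')x)] dx, which is 0 when n+n' is even and 2n/(n²−n'²) when n+n' is odd (it need not vanish on (0, π)).
  u² squared terms: (-5)²·∫cos(x)² dx = 25·π/2 = 25*π/2;  (2)²·∫sin(5x)² dx = 4·π/2 = 2*π.
  u² cross terms: 2·(-5)·(2)·∫cos(x)·sin(5x) dx = -20·(0) = 0.
  So ∫_0^π u² dx = 25*π/2 + 2*π + 0 = 29*π/2.
  (u')² squared terms: (5)²·∫sin(x)² dx = 25·π/2 = 25*π/2;  (10)²·∫cos(5x)² dx = 100·π/2 = 50*π.
  (u')² cross terms: 2·(5)·(10)·∫sin(x)·cos(5x) dx = 100·(0) = 0.
  So ∫_0^π (u')² dx = 25*π/2 + 50*π + 0 = 125*π/2.
||u||_{H^1}^2 = (29*π/2) + (125*π/2) = 77*π.


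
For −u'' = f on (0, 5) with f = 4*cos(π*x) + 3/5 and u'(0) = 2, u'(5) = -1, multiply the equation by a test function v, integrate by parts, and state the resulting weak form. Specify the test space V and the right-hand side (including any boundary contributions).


V = H^1(0, 5) (v unrestricted at boundary; u is determined up to an additive constant); weak form: ∫_0^5 u'v' dx = ∫_0^5 (4*cos(π*x) + 3/5) v dx − v(5) − 2·v(0) for all v ∈ V.

Multiply both sides by a test function v and integrate from 0 to 5:
  ∫_0^5 −u''(x) v(x) dx = ∫_0^5 f(x) v(x) dx.
Integrate the LHS by parts once:
  ∫_0^5 −u'' v dx = −[u'(x) v(x)]_0^5 + ∫_0^5 u'(x) v'(x) dx.
Thus ∫_0^5 u'(x) v'(x) dx = ∫_0^5 f(x) v(x) dx + [u'(x) v(x)]_0^5.
Choose V so that boundary terms are either known or forced to vanish.
u has inhomogeneous Neumann u'(0) = 2, u'(5) = -1. [u' v]_0^5 = (-1)·v(5) − (2)·v(0) = − v(5) − 2·v(0). Take V = H^1(0, 5); boundary term becomes part of RHS.
Weak formulation: find u (satisfying any essential BC) such that ∫_0^5 u'(x) v'(x) dx = ∫_0^5 f v dx − v(5) − 2·v(0) for all v ∈ V (Neumann data are natural BCs: they enter the RHS as boundary terms).
Substituting f(x) = 4*cos(π*x) + 3/5, the right-hand side is ∫_0^5 (4*cos(π*x) + 3/5) v dx − v(5) − 2·v(0).
Compatibility check (pure Neumann): taking v ≡ 1 ∈ V gives 0 = ∫_0^5 f dx + (-1) − (2), i.e. ∫_0^5 f dx must equal u'(0) − u'(5) = 3. Indeed ∫_0^5 (4*cos(π*x) + 3/5) dx = 3, so the data are compatible. The solution is then unique only up to an additive constant (fix it e.g. by requiring ∫_0^5 u dx = 0).


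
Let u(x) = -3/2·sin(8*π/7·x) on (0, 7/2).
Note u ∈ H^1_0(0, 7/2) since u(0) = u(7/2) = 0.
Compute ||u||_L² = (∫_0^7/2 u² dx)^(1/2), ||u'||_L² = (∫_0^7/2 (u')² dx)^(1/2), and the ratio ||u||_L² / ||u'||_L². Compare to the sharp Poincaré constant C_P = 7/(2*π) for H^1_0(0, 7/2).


||u||_L² / ||u'||_L² = 7/(8*π) < C_P = 7/(2*π).

u(x) = -3/2·sin(8*π/7·x), so u'(x) = -12*π*cos(8*π*x/7)/7.
Writing u(x) = A·sin(kπx/L) with A = -3/2 and k = 4, use ∫_0^L sin²(kπx/L) dx = L/2 and ∫_0^L cos²(kπx/L) dx = L/2.
u² = 9/4·sin²(8*π/7·x) and (u')² = 144*π^2/49·cos²(8*π/7·x), and each of sin², cos² integrates to L/2 = 7/4 over (0, 7/2).
∫_0^7/2 u² dx = 63/16, so ||u||_L² = 3*sqrt(7)/4.
∫_0^7/2 (u')² dx = 36*π^2/7, so ||u'||_L² = 6*sqrt(7)*π/7.
Ratio ||u||_L² / ||u'||_L² = 7/(8*π).
Sharp Poincaré constant on H^1_0(0, 7/2) is C_P = L/π = 7/(2*π), achieved by sin(2*π/7·x).
This is the k = 4 harmonic; the ratio L/(kπ) is strictly less than C_P = L/π, consistent with the sharp inequality ||u||_L² ≤ C_P ||u'||_L².


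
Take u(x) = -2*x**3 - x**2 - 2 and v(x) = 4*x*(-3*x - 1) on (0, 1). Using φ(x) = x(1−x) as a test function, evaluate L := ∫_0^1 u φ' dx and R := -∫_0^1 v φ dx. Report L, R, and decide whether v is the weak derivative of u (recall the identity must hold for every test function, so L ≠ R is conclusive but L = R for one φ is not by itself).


LHS = 7/15, RHS = 14/15. No, v is not the weak derivative of u.

u(x) = -2*x**3 - x**2 - 2, classical derivative u'(x) = -6*x**2 - 2*x.
φ(x) = x(1−x), so φ'(x) = 1 - 2*x.
Note φ(0) = φ(1) = 0, so the boundary term u·φ vanishes.
LHS = ∫_0^1 u(x) φ'(x) dx = ∫_0^1 (4*x^4 - x^2 + 4*x - 2) dx. Term by term:
  ∫_0^1 4*x^4 dx = 4/5;  ∫_0^1 -x^2 dx = -1/3;  ∫_0^1 4*x dx = 2;
  ∫_0^1 -2 dx = -2.
Sum: 4/5 − 1/3 + 2 − 2 = 7/15.
So LHS = 7/15.
∫_0^1 v(x) φ(x) dx = ∫_0^1 (12*x^4 - 8*x^3 - 4*x^2) dx. Term by term:
  ∫_0^1 12*x^4 dx = 12/5;  ∫_0^1 -8*x^3 dx = -2;  ∫_0^1 -4*x^2 dx = -4/3.
Sum: 12/5 − 2 − 4/3 = -14/15.
So RHS = -∫_0^1 v(x) φ(x) dx = 14/15.
LHS − RHS = -7/15 ≠ 0, so the identity fails.
(For a valid weak derivative the identity must hold for EVERY test function, in particular this one. The failure shows v is NOT the weak derivative of u.)
Correct weak derivative would be u'(x) = -6*x**2 - 2*x.


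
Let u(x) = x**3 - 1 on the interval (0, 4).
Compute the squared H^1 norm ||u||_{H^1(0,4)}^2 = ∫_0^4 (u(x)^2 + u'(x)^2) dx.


||u||_{H^1}^2 = 142092/35

The H^1 norm (squared) on an interval (0, L) is
  ||u||_{H^1}^2 = ∫_0^L u(x)^2 dx + ∫_0^L u'(x)^2 dx.
Compute u'(x) = 3*x**2.
Then u(x)^2 = x**6 - 2*x**3 + 1 and u'(x)^2 = 9*x**4.
Integrate each monomial from 0 to 4 using ∫_0^4 c·x^n dx = c·4^(n+1)/(n+1):
  ∫_0^4 u(x)^2 dx = ∫_0^4 (x^6 - 2*x^3 + 1) dx. Term by term:
    ∫_0^4 x^6 dx = 16384/7;  ∫_0^4 -2*x^3 dx = -128;  ∫_0^4 1 dx = 4.
  Sum: 16384/7 − 128 + 4 = 15516/7.
  ∫_0^4 u'(x)^2 dx = ∫_0^4 (9*x^4) dx. Term by term:
    ∫_0^4 9*x^4 dx = 9216/5.
Adding: ||u||_{H^1}^2 = 15516/7 + 9216/5 = 142092/35.


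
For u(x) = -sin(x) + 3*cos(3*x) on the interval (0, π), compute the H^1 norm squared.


||u||_{H^1(0,π)}^2 = 46*π

u'(x) = -9*sin(3*x) - cos(x).
Expand u² and (u')² and integrate term by term on (0, π), using: for integers n ≥ 1, ∫_0^π sin²(nx) dx = ∫_0^π cos²(nx) dx = π/2; for n ≠ n', ∫_0^π sin(nx)sin(n'x) dx = ∫_0^π cos(nx)cos(n'x) dx = 0; and by product-to-sum, ∫_0^π sin(nx)cos(n'x) dx = ½∫_0^π [sin((n+n')x) + sin((n−n')x)] dx, which is 0 when n+n' is even and 2n/(n²−n'²) when n+n' is odd (it need not vanish on (0, π)).
  u² squared terms: (-1)²·∫sin(x)² dx = 1·π/2 = π/2;  (3)²·∫cos(3x)² dx = 9·π/2 = 9*π/2.
  u² cross terms: 2·(-1)·(3)·∫sin(x)·cos(3x) dx = -6·(0) = 0.
  So ∫_0^π u² dx = π/2 + 9*π/2 + 0 = 5*π.
  (u')² squared terms: (-1)²·∫cos(x)² dx = 1·π/2 = π/2;  (-9)²·∫sin(3x)² dx = 81·π/2 = 81*π/2.
  (u')² cross terms: 2·(-1)·(-9)·∫cos(x)·sin(3x) dx = 18·(0) = 0.
  So ∫_0^π (u')² dx = π/2 + 81*π/2 + 0 = 41*π.
||u||_{H^1}^2 = (5*π) + (41*π) = 46*π.


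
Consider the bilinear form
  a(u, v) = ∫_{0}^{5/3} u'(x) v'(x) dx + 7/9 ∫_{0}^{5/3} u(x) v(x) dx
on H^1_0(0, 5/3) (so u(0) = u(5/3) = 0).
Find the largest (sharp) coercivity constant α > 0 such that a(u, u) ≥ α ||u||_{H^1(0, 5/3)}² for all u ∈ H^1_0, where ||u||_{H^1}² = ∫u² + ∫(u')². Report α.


α = (175 + 81*π^2)/(9*(25 + 9*π^2))

Coercivity of a(·,·) on H^1_0(0, 5/3) means a(u, u) ≥ α ||u||_{H^1}² for every u ∈ H^1_0.
The interval has length L = 5/3, and Poincaré/coercivity depend only on L. Here a(u, u) = ∫(u')² + (7/9)·∫u².
Here 0 < c = 7/9 < 1. The condition a(u,u) ≥ α||u||_{H^1}² reads (1−α)∫(u')² ≥ (α−c)∫u². Any admissible α is ≤ 1 (rapidly oscillating u have ∫u²/∫(u')² → 0), and α = 1 would force 0 ≥ (1−c)∫u², impossible since c < 1; so 1−α > 0. By the sharp Poincaré inequality on H^1_0 of an interval of length L, ∫(u')² ≥ (π/L)²∫u² with equality for the first sine mode sin(π(x−x₀)/L) (x₀ the left endpoint), so the inequality holds for all u iff (1−α)(π/L)² ≥ α − c, i.e. α ≤ ((π/L)² + c)/((π/L)² + 1) = (1 + c(L/π)²)/(1 + (L/π)²). With (π/L)² = 9*π^2/25 and c = 7/9, the largest admissible constant is α = ((π/L)² + c)/((π/L)² + 1).
Simplifying, α = (175 + 81*π^2)/(9*(25 + 9*π^2)).


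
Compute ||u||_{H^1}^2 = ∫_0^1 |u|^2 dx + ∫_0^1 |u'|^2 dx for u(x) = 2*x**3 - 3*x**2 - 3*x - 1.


||u||_{H^1}^2 = 1867/70

The H^1 norm (squared) on an interval (0, L) is
  ||u||_{H^1}^2 = ∫_0^L u(x)^2 dx + ∫_0^L u'(x)^2 dx.
Compute u'(x) = 6*x**2 - 6*x - 3.
Then u(x)^2 = 4*x**6 - 12*x**5 - 3*x**4 + 14*x**3 + 15*x**2 + 6*x + 1 and u'(x)^2 = 36*x**4 - 72*x**3 + 36*x + 9.
Integrate each monomial from 0 to 1 using ∫_0^1 c·x^n dx = c·1^(n+1)/(n+1):
  ∫_0^1 u(x)^2 dx = ∫_0^1 (4*x^6 - 12*x^5 - 3*x^4 + 14*x^3 + 15*x^2 + 6*x + 1) dx. Term by term:
    ∫_0^1 4*x^6 dx = 4/7;  ∫_0^1 -12*x^5 dx = -2;  ∫_0^1 -3*x^4 dx = -3/5;
    ∫_0^1 14*x^3 dx = 7/2;  ∫_0^1 15*x^2 dx = 5;  ∫_0^1 6*x dx = 3;
    ∫_0^1 1 dx = 1.
  Sum: 4/7 − 2 − 3/5 + 7/2 + 5 + 3 + 1 = 733/70.
  ∫_0^1 u'(x)^2 dx = ∫_0^1 (36*x^4 - 72*x^3 + 36*x + 9) dx. Term by term:
    ∫_0^1 36*x^4 dx = 36/5;  ∫_0^1 -72*x^3 dx = -18;  ∫_0^1 36*x dx = 18;
    ∫_0^1 9 dx = 9.
  Sum: 36/5 − 18 + 18 + 9 = 81/5.
Adding: ||u||_{H^1}^2 = 733/70 + 81/5 = 1867/70.


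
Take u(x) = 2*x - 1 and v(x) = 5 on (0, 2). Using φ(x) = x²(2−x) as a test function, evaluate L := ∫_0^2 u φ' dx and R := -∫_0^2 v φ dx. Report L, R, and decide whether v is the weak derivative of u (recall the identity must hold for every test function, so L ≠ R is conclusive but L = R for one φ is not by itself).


LHS = -8/3, RHS = -20/3. No, v is not the weak derivative of u.

u(x) = 2*x - 1, classical derivative u'(x) = 2.
φ(x) = x²(2−x), so φ'(x) = x*(4 - 3*x).
Note φ(0) = φ(2) = 0, so the boundary term u·φ vanishes.
LHS = ∫_0^2 u(x) φ'(x) dx = ∫_0^2 (-6*x^3 + 11*x^2 - 4*x) dx. Term by term:
  ∫_0^2 -6*x^3 dx = -24;  ∫_0^2 11*x^2 dx = 88/3;  ∫_0^2 -4*x dx = -8.
Sum: -24 + 88/3 − 8 = -8/3.
So LHS = -8/3.
∫_0^2 v(x) φ(x) dx = ∫_0^2 (-5*x^3 + 10*x^2) dx. Term by term:
  ∫_0^2 -5*x^3 dx = -20;  ∫_0^2 10*x^2 dx = 80/3.
Sum: -20 + 80/3 = 20/3.
So RHS = -∫_0^2 v(x) φ(x) dx = -20/3.
LHS − RHS = 4 ≠ 0, so the identity fails.
(For a valid weak derivative the identity must hold for EVERY test function, in particular this one. The failure shows v is NOT the weak derivative of u.)
Correct weak derivative would be u'(x) = 2.


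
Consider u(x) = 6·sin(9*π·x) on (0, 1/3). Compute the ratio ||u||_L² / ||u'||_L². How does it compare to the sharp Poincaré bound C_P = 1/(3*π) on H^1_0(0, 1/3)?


||u||_L² / ||u'||_L² = 1/(9*π) < C_P = 1/(3*π).

u(x) = 6·sin(9*π·x), so u'(x) = 54*π*cos(9*π*x).
Writing u(x) = A·sin(kπx/L) with A = 6 and k = 3, use ∫_0^L sin²(kπx/L) dx = L/2 and ∫_0^L cos²(kπx/L) dx = L/2.
u² = 36·sin²(9*π·x) and (u')² = 2916*π^2·cos²(9*π·x), and each of sin², cos² integrates to L/2 = 1/6 over (0, 1/3).
∫_0^1/3 u² dx = 6, so ||u||_L² = sqrt(6).
∫_0^1/3 (u')² dx = 486*π^2, so ||u'||_L² = 9*sqrt(6)*π.
Ratio ||u||_L² / ||u'||_L² = 1/(9*π).
Sharp Poincaré constant on H^1_0(0, 1/3) is C_P = L/π = 1/(3*π), achieved by sin(3*π·x).
This is the k = 3 harmonic; the ratio L/(kπ) is strictly less than C_P = L/π, consistent with the sharp inequality ||u||_L² ≤ C_P ||u'||_L².


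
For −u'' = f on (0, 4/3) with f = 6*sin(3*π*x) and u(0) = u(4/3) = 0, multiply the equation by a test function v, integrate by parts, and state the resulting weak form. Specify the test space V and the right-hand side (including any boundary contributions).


V = H^1_0(0, 4/3) (so v(0) = v(4/3) = 0); weak form: ∫_0^4/3 u'v' dx = ∫_0^4/3 (6*sin(3*π*x)) v dx for all v ∈ V.

Multiply both sides by a test function v and integrate from 0 to 4/3:
  ∫_0^4/3 −u''(x) v(x) dx = ∫_0^4/3 f(x) v(x) dx.
Integrate the LHS by parts once:
  ∫_0^4/3 −u'' v dx = −[u'(x) v(x)]_0^4/3 + ∫_0^4/3 u'(x) v'(x) dx.
Thus ∫_0^4/3 u'(x) v'(x) dx = ∫_0^4/3 f(x) v(x) dx + [u'(x) v(x)]_0^4/3.
Choose V so that boundary terms are either known or forced to vanish.
u is Dirichlet: u(0) = u(4/3) = 0. Let V = H^1_0(0, 4/3); then v(0) = v(4/3) = 0, and [u' v]_0^4/3 = 0.
Weak formulation: find u (satisfying any essential BC) such that ∫_0^4/3 u'(x) v'(x) dx = ∫_0^4/3 f v dx for all v ∈ V.
Substituting f(x) = 6*sin(3*π*x), the right-hand side is ∫_0^4/3 (6*sin(3*π*x)) v dx.


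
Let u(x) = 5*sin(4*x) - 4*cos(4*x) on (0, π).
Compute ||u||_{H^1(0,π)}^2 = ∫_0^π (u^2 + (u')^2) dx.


||u||_{H^1(0,π)}^2 = 697*π/2

u'(x) = 16*sin(4*x) + 20*cos(4*x).
Expand u² and (u')² and integrate term by term on (0, π), using: for integers n ≥ 1, ∫_0^π sin²(nx) dx = ∫_0^π cos²(nx) dx = π/2; for n ≠ n', ∫_0^π sin(nx)sin(n'x) dx = ∫_0^π cos(nx)cos(n'x) dx = 0; and by product-to-sum, ∫_0^π sin(nx)cos(n'x) dx = ½∫_0^π [sin((n+n')x) + sin((n−n')x)] dx, which is 0 when n+n' is even and 2n/(n²−n'²) when n+n' is odd (it need not vanish on (0, π)).
  u² squared terms: (-4)²·∫cos(4x)² dx = 16·π/2 = 8*π;  (5)²·∫sin(4x)² dx = 25·π/2 = 25*π/2.
  u² cross terms: 2·(-4)·(5)·∫cos(4x)·sin(4x) dx = -40·(0) = 0.
  So ∫_0^π u² dx = 8*π + 25*π/2 + 0 = 41*π/2.
  (u')² squared terms: (16)²·∫sin(4x)² dx = 256·π/2 = 128*π;  (20)²·∫cos(4x)² dx = 400·π/2 = 200*π.
  (u')² cross terms: 2·(16)·(20)·∫sin(4x)·cos(4x) dx = 640·(0) = 0.
  So ∫_0^π (u')² dx = 128*π + 200*π + 0 = 328*π.
||u||_{H^1}^2 = (41*π/2) + (328*π) = 697*π/2.


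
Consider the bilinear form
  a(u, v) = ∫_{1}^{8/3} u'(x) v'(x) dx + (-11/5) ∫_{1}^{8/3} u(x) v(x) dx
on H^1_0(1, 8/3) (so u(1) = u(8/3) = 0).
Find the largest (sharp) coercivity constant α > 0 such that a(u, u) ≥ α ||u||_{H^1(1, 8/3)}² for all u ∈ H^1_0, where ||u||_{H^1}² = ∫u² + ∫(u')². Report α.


α = (-55 + 9*π^2)/(25 + 9*π^2)

Coercivity of a(·,·) on H^1_0(1, 8/3) means a(u, u) ≥ α ||u||_{H^1}² for every u ∈ H^1_0.
The interval has length L = 5/3, and Poincaré/coercivity depend only on L. Here a(u, u) = ∫(u')² + (-11/5)·∫u².
Here c = -11/5 < 0 with |c| < (π/L)² = 9*π^2/25, so coercivity still holds. The condition a(u,u) ≥ α||u||_{H^1}² reads (1−α)∫(u')² ≥ (α−c)∫u². Any admissible α is ≤ 1 (rapidly oscillating u have ∫u²/∫(u')² → 0), and α = 1 would force 0 ≥ (1−c)∫u², impossible since c < 1; so 1−α > 0. By the sharp Poincaré inequality on H^1_0 of an interval of length L, ∫(u')² ≥ (π/L)²∫u² with equality for the first sine mode sin(π(x−x₀)/L) (x₀ the left endpoint), so the inequality holds for all u iff (1−α)(π/L)² ≥ α − c, i.e. α ≤ ((π/L)² + c)/((π/L)² + 1) = (1 + c(L/π)²)/(1 + (L/π)²). (Direct route, valid since c ≤ 0: Poincaré gives c∫u² ≥ c(L/π)²∫(u')², so a(u,u) ≥ (1 + c(L/π)²)∫(u')², while ||u||_{H^1}² ≤ (1 + (L/π)²)∫(u')²; dividing yields the same α.) With (π/L)² = 9*π^2/25 and c = -11/5, the largest admissible constant is α = ((π/L)² + c)/((π/L)² + 1).
Simplifying, α = (-55 + 9*π^2)/(25 + 9*π^2).


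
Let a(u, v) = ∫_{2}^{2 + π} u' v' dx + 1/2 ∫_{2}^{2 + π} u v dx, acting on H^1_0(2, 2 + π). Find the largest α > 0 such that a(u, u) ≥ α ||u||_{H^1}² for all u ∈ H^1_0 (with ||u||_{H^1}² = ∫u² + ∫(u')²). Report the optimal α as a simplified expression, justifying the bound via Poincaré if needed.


α = 3/4

Coercivity of a(·,·) on H^1_0(2, 2 + π) means a(u, u) ≥ α ||u||_{H^1}² for every u ∈ H^1_0.
The interval has length L = π, and Poincaré/coercivity depend only on L. Here a(u, u) = ∫(u')² + (1/2)·∫u².
Here 0 < c = 1/2 < 1. The condition a(u,u) ≥ α||u||_{H^1}² reads (1−α)∫(u')² ≥ (α−c)∫u². Any admissible α is ≤ 1 (rapidly oscillating u have ∫u²/∫(u')² → 0), and α = 1 would force 0 ≥ (1−c)∫u², impossible since c < 1; so 1−α > 0. By the sharp Poincaré inequality on H^1_0 of an interval of length L, ∫(u')² ≥ (π/L)²∫u² with equality for the first sine mode sin(π(x−x₀)/L) (x₀ the left endpoint), so the inequality holds for all u iff (1−α)(π/L)² ≥ α − c, i.e. α ≤ ((π/L)² + c)/((π/L)² + 1) = (1 + c(L/π)²)/(1 + (L/π)²). With (π/L)² = 1 and c = 1/2, the largest admissible constant is α = ((π/L)² + c)/((π/L)² + 1).
Simplifying, α = 3/4.


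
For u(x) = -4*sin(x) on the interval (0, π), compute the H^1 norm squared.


||u||_{H^1(0,π)}^2 = 16*π

u'(x) = -4*cos(x).
Expand u² and (u')² and integrate term by term on (0, π), using: for integers n ≥ 1, ∫_0^π sin²(nx) dx = ∫_0^π cos²(nx) dx = π/2; for n ≠ n', ∫_0^π sin(nx)sin(n'x) dx = ∫_0^π cos(nx)cos(n'x) dx = 0; and by product-to-sum, ∫_0^π sin(nx)cos(n'x) dx = ½∫_0^π [sin((n+n')x) + sin((n−n')x)] dx, which is 0 when n+n' is even and 2n/(n²−n'²) when n+n' is odd (it need not vanish on (0, π)).
  u² squared terms: (-4)²·∫sin(x)² dx = 16·π/2 = 8*π.
  So ∫_0^π u² dx = 8*π.
  (u')² squared terms: (-4)²·∫cos(x)² dx = 16·π/2 = 8*π.
  So ∫_0^π (u')² dx = 8*π.
||u||_{H^1}^2 = (8*π) + (8*π) = 16*π.


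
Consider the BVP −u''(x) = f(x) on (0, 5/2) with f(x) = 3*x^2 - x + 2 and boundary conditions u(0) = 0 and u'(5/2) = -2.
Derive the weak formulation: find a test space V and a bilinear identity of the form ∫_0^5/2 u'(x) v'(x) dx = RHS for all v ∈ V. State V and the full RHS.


V = {v ∈ H^1(0, 5/2) : v(0) = 0} (test functions vanish at x = 0 where u is specified); weak form: ∫_0^5/2 u'v' dx = ∫_0^5/2 (3*x^2 - x + 2) v dx − 2·v(5/2) for all v ∈ V.

Multiply both sides by a test function v and integrate from 0 to 5/2:
  ∫_0^5/2 −u''(x) v(x) dx = ∫_0^5/2 f(x) v(x) dx.
Integrate the LHS by parts once:
  ∫_0^5/2 −u'' v dx = −[u'(x) v(x)]_0^5/2 + ∫_0^5/2 u'(x) v'(x) dx.
Thus ∫_0^5/2 u'(x) v'(x) dx = ∫_0^5/2 f(x) v(x) dx + [u'(x) v(x)]_0^5/2.
Choose V so that boundary terms are either known or forced to vanish.
Mixed BC: u(0) = 0 (Dirichlet) and u'(5/2) = -2 (Neumann). Define V = {v ∈ H^1(0, 5/2) : v(0) = 0}. Then [u' v]_0^5/2 = u'(5/2)·v(5/2) − u'(0)·0 = − 2·v(5/2).
Weak formulation: find u (satisfying any essential BC) such that ∫_0^5/2 u'(x) v'(x) dx = ∫_0^5/2 f v dx − 2·v(5/2) for all v ∈ V (Dirichlet at 0 absorbed into V; Neumann datum at x = 5/2 contributes the boundary term).
Substituting f(x) = 3*x^2 - x + 2, the right-hand side is ∫_0^5/2 (3*x^2 - x + 2) v dx − 2·v(5/2).


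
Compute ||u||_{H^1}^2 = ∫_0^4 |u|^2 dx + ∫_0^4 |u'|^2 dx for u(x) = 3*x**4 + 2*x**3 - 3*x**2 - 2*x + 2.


||u||_{H^1}^2 = 15141664/21

The H^1 norm (squared) on an interval (0, L) is
  ||u||_{H^1}^2 = ∫_0^L u(x)^2 dx + ∫_0^L u'(x)^2 dx.
Compute u'(x) = 12*x**3 + 6*x**2 - 6*x - 2.
Then u(x)^2 = 9*x**8 + 12*x**7 - 14*x**6 - 24*x**5 + 13*x**4 + 20*x**3 - 8*x**2 - 8*x + 4 and u'(x)^2 = 144*x**6 + 144*x**5 - 108*x**4 - 120*x**3 + 12*x**2 + 24*x + 4.
Integrate each monomial from 0 to 4 using ∫_0^4 c·x^n dx = c·4^(n+1)/(n+1):
  ∫_0^4 u(x)^2 dx = ∫_0^4 (9*x^8 + 12*x^7 - 14*x^6 - 24*x^5 + 13*x^4 + 20*x^3 - 8*x^2 - 8*x + 4) dx. Term by term:
    ∫_0^4 9*x^8 dx = 262144;  ∫_0^4 12*x^7 dx = 98304;  ∫_0^4 -14*x^6 dx = -32768;
    ∫_0^4 -24*x^5 dx = -16384;  ∫_0^4 13*x^4 dx = 13312/5;  ∫_0^4 20*x^3 dx = 1280;
    ∫_0^4 -8*x^2 dx = -512/3;  ∫_0^4 -8*x dx = -64;  ∫_0^4 4 dx = 16.
  Sum: 262144 + 98304 − 32768 − 16384 + 13312/5 + 1280 − 512/3 − 64 + 16 = 4725296/15.
  ∫_0^4 u'(x)^2 dx = ∫_0^4 (144*x^6 + 144*x^5 - 108*x^4 - 120*x^3 + 12*x^2 + 24*x + 4) dx. Term by term:
    ∫_0^4 144*x^6 dx = 2359296/7;  ∫_0^4 144*x^5 dx = 98304;  ∫_0^4 -108*x^4 dx = -110592/5;
    ∫_0^4 -120*x^3 dx = -7680;  ∫_0^4 12*x^2 dx = 256;  ∫_0^4 24*x dx = 192;
    ∫_0^4 4 dx = 16.
  Sum: 2359296/7 + 98304 − 110592/5 − 7680 + 256 + 192 + 16 = 14210416/35.
Adding: ||u||_{H^1}^2 = 4725296/15 + 14210416/35 = 15141664/21.


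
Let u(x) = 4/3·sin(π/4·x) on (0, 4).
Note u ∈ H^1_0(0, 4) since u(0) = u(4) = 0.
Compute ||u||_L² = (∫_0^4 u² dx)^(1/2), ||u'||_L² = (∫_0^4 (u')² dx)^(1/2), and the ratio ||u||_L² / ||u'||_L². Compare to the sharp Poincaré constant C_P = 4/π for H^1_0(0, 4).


||u||_L² / ||u'||_L² = 4/π = C_P.

u(x) = 4/3·sin(π/4·x), so u'(x) = π*cos(π*x/4)/3.
Writing u(x) = A·sin(kπx/L) with A = 4/3 and k = 1, use ∫_0^L sin²(kπx/L) dx = L/2 and ∫_0^L cos²(kπx/L) dx = L/2.
u² = 16/9·sin²(π/4·x) and (u')² = π^2/9·cos²(π/4·x), and each of sin², cos² integrates to L/2 = 2 over (0, 4).
∫_0^4 u² dx = 32/9, so ||u||_L² = 4*sqrt(2)/3.
∫_0^4 (u')² dx = 2*π^2/9, so ||u'||_L² = sqrt(2)*π/3.
Ratio ||u||_L² / ||u'||_L² = 4/π.
Sharp Poincaré constant on H^1_0(0, 4) is C_P = L/π = 4/π, achieved by sin(π/4·x).
This is the k = 1 eigenfunction (up to amplitude), so the ratio equals the sharp Poincaré constant exactly.


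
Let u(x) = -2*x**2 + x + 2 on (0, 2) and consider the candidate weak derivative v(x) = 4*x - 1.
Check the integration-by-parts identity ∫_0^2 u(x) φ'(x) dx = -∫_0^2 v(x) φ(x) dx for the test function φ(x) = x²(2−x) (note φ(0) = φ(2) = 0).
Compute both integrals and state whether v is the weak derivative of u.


LHS = 76/15, RHS = -76/15. No, v is not the weak derivative of u.

u(x) = -2*x**2 + x + 2, classical derivative u'(x) = 1 - 4*x.
φ(x) = x²(2−x), so φ'(x) = x*(4 - 3*x).
Note φ(0) = φ(2) = 0, so the boundary term u·φ vanishes.
LHS = ∫_0^2 u(x) φ'(x) dx = ∫_0^2 (6*x^4 - 11*x^3 - 2*x^2 + 8*x) dx. Term by term:
  ∫_0^2 6*x^4 dx = 192/5;  ∫_0^2 -11*x^3 dx = -44;  ∫_0^2 -2*x^2 dx = -16/3;
  ∫_0^2 8*x dx = 16.
Sum: 192/5 − 44 − 16/3 + 16 = 76/15.
So LHS = 76/15.
∫_0^2 v(x) φ(x) dx = ∫_0^2 (-4*x^4 + 9*x^3 - 2*x^2) dx. Term by term:
  ∫_0^2 -4*x^4 dx = -128/5;  ∫_0^2 9*x^3 dx = 36;  ∫_0^2 -2*x^2 dx = -16/3.
Sum: -128/5 + 36 − 16/3 = 76/15.
So RHS = -∫_0^2 v(x) φ(x) dx = -76/15.
LHS − RHS = 152/15 ≠ 0, so the identity fails.
(For a valid weak derivative the identity must hold for EVERY test function, in particular this one. The failure shows v is NOT the weak derivative of u.)
Correct weak derivative would be u'(x) = 1 - 4*x.


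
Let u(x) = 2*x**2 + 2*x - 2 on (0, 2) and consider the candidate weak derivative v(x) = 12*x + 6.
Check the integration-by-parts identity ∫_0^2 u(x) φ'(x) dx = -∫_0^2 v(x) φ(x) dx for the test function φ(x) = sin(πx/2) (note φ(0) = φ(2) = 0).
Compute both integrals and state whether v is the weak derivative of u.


LHS = -24/π, RHS = -72/π. No, v is not the weak derivative of u.

u(x) = 2*x**2 + 2*x - 2, classical derivative u'(x) = 4*x + 2.
φ(x) = sin(πx/2), so φ'(x) = π*cos(π*x/2)/2.
Note φ(0) = φ(2) = 0, so the boundary term u·φ vanishes.
LHS = ∫_0^2 u(x) φ'(x) dx = ∫_0^2 (π*x^2*cos(π*x/2) + π*x*cos(π*x/2) - π*cos(π*x/2)) dx. Term by term:
  ∫_0^2 -π*cos(π*x/2) dx = 0;  ∫_0^2 π*x*cos(π*x/2) dx = -8/π;  ∫_0^2 π*x^2*cos(π*x/2) dx = -16/π.
Sum: 0 − 8/π − 16/π = -24/π.
So LHS = -24/π.
∫_0^2 v(x) φ(x) dx = ∫_0^2 (12*x*sin(π*x/2) + 6*sin(π*x/2)) dx. Term by term:
  ∫_0^2 6*sin(π*x/2) dx = 24/π;  ∫_0^2 12*x*sin(π*x/2) dx = 48/π.
Sum: 24/π + 48/π = 72/π.
So RHS = -∫_0^2 v(x) φ(x) dx = -72/π.
LHS − RHS = 48/π ≠ 0, so the identity fails.
(For a valid weak derivative the identity must hold for EVERY test function, in particular this one. The failure shows v is NOT the weak derivative of u.)
Correct weak derivative would be u'(x) = 4*x + 2.


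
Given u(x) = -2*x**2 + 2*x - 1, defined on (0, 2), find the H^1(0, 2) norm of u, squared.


||u||_{H^1}^2 = 138/5

The H^1 norm (squared) on an interval (0, L) is
  ||u||_{H^1}^2 = ∫_0^L u(x)^2 dx + ∫_0^L u'(x)^2 dx.
Compute u'(x) = 2 - 4*x.
Then u(x)^2 = 4*x**4 - 8*x**3 + 8*x**2 - 4*x + 1 and u'(x)^2 = 16*x**2 - 16*x + 4.
Integrate each monomial from 0 to 2 using ∫_0^2 c·x^n dx = c·2^(n+1)/(n+1):
  ∫_0^2 u(x)^2 dx = ∫_0^2 (4*x^4 - 8*x^3 + 8*x^2 - 4*x + 1) dx. Term by term:
    ∫_0^2 4*x^4 dx = 128/5;  ∫_0^2 -8*x^3 dx = -32;  ∫_0^2 8*x^2 dx = 64/3;
    ∫_0^2 -4*x dx = -8;  ∫_0^2 1 dx = 2.
  Sum: 128/5 − 32 + 64/3 − 8 + 2 = 134/15.
  ∫_0^2 u'(x)^2 dx = ∫_0^2 (16*x^2 - 16*x + 4) dx. Term by term:
    ∫_0^2 16*x^2 dx = 128/3;  ∫_0^2 -16*x dx = -32;  ∫_0^2 4 dx = 8.
  Sum: 128/3 − 32 + 8 = 56/3.
Adding: ||u||_{H^1}^2 = 134/15 + 56/3 = 138/5.


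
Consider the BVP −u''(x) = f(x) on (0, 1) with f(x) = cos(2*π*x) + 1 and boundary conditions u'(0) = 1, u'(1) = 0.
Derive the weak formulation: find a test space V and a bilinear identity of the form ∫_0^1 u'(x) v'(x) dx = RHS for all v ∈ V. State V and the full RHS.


V = H^1(0, 1) (v unrestricted at boundary; u is determined up to an additive constant); weak form: ∫_0^1 u'v' dx = ∫_0^1 (cos(2*π*x) + 1) v dx − v(0) for all v ∈ V.

Multiply both sides by a test function v and integrate from 0 to 1:
  ∫_0^1 −u''(x) v(x) dx = ∫_0^1 f(x) v(x) dx.
Integrate the LHS by parts once:
  ∫_0^1 −u'' v dx = −[u'(x) v(x)]_0^1 + ∫_0^1 u'(x) v'(x) dx.
Thus ∫_0^1 u'(x) v'(x) dx = ∫_0^1 f(x) v(x) dx + [u'(x) v(x)]_0^1.
Choose V so that boundary terms are either known or forced to vanish.
u has inhomogeneous Neumann u'(0) = 1, u'(1) = 0. [u' v]_0^1 = (0)·v(1) − (1)·v(0) = − v(0). Take V = H^1(0, 1); boundary term becomes part of RHS.
Weak formulation: find u (satisfying any essential BC) such that ∫_0^1 u'(x) v'(x) dx = ∫_0^1 f v dx − v(0) for all v ∈ V (Neumann data are natural BCs: they enter the RHS as boundary terms).
Substituting f(x) = cos(2*π*x) + 1, the right-hand side is ∫_0^1 (cos(2*π*x) + 1) v dx − v(0).
Compatibility check (pure Neumann): taking v ≡ 1 ∈ V gives 0 = ∫_0^1 f dx + (0) − (1), i.e. ∫_0^1 f dx must equal u'(0) − u'(1) = 1. Indeed ∫_0^1 (cos(2*π*x) + 1) dx = 1, so the data are compatible. The solution is then unique only up to an additive constant (fix it e.g. by requiring ∫_0^1 u dx = 0).


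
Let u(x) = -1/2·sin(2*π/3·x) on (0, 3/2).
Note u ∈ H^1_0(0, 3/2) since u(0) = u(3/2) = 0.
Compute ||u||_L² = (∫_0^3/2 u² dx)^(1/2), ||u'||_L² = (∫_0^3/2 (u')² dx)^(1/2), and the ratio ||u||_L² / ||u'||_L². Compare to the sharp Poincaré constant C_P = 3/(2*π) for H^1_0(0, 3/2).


||u||_L² / ||u'||_L² = 3/(2*π) = C_P.

u(x) = -1/2·sin(2*π/3·x), so u'(x) = -π*cos(2*π*x/3)/3.
Writing u(x) = A·sin(kπx/L) with A = -1/2 and k = 1, use ∫_0^L sin²(kπx/L) dx = L/2 and ∫_0^L cos²(kπx/L) dx = L/2.
u² = 1/4·sin²(2*π/3·x) and (u')² = π^2/9·cos²(2*π/3·x), and each of sin², cos² integrates to L/2 = 3/4 over (0, 3/2).
∫_0^3/2 u² dx = 3/16, so ||u||_L² = sqrt(3)/4.
∫_0^3/2 (u')² dx = π^2/12, so ||u'||_L² = sqrt(3)*π/6.
Ratio ||u||_L² / ||u'||_L² = 3/(2*π).
Sharp Poincaré constant on H^1_0(0, 3/2) is C_P = L/π = 3/(2*π), achieved by sin(2*π/3·x).
This is the k = 1 eigenfunction (up to amplitude), so the ratio equals the sharp Poincaré constant exactly.


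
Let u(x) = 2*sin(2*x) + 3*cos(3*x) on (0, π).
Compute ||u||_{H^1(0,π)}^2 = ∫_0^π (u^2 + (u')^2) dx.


||u||_{H^1(0,π)}^2 = -96 + 55*π

u'(x) = -9*sin(3*x) + 4*cos(2*x).
Expand u² and (u')² and integrate term by term on (0, π), using: for integers n ≥ 1, ∫_0^π sin²(nx) dx = ∫_0^π cos²(nx) dx = π/2; for n ≠ n', ∫_0^π sin(nx)sin(n'x) dx = ∫_0^π cos(nx)cos(n'x) dx = 0; and by product-to-sum, ∫_0^π sin(nx)cos(n'x) dx = ½∫_0^π [sin((n+n')x) + sin((n−n')x)] dx, which is 0 when n+n' is even and 2n/(n²−n'²) when n+n' is odd (it need not vanish on (0, π)).
  u² squared terms: (2)²·∫sin(2x)² dx = 4·π/2 = 2*π;  (3)²·∫cos(3x)² dx = 9·π/2 = 9*π/2.
  u² cross terms: 2·(2)·(3)·∫sin(2x)·cos(3x) dx = 12·(-4/5) = -48/5.
  So ∫_0^π u² dx = 2*π + 9*π/2 − 48/5 = -48/5 + 13*π/2.
  (u')² squared terms: (-9)²·∫sin(3x)² dx = 81·π/2 = 81*π/2;  (4)²·∫cos(2x)² dx = 16·π/2 = 8*π.
  (u')² cross terms: 2·(-9)·(4)·∫sin(3x)·cos(2x) dx = -72·(6/5) = -432/5.
  So ∫_0^π (u')² dx = 81*π/2 + 8*π − 432/5 = -432/5 + 97*π/2.
||u||_{H^1}^2 = (-48/5 + 13*π/2) + (-432/5 + 97*π/2) = -96 + 55*π.


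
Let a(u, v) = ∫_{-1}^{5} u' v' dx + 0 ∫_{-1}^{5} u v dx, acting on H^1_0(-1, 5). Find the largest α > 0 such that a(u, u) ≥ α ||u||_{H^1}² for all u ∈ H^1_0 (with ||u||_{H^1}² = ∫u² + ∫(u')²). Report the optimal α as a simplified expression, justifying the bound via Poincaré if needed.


α = π^2/(π^2 + 36)

Coercivity of a(·,·) on H^1_0(-1, 5) means a(u, u) ≥ α ||u||_{H^1}² for every u ∈ H^1_0.
The interval has length L = 6, and Poincaré/coercivity depend only on L. Here a(u, u) = ∫(u')² + (0)·∫u².
Here c = 0, so a(u,u) = ∫(u')² alone. The condition a(u,u) ≥ α||u||_{H^1}² reads (1−α)∫(u')² ≥ (α−c)∫u². Any admissible α is ≤ 1 (rapidly oscillating u have ∫u²/∫(u')² → 0), and α = 1 would force 0 ≥ (1−c)∫u², impossible since c < 1; so 1−α > 0. By the sharp Poincaré inequality on H^1_0 of an interval of length L, ∫(u')² ≥ (π/L)²∫u² with equality for the first sine mode sin(π(x−x₀)/L) (x₀ the left endpoint), so the inequality holds for all u iff (1−α)(π/L)² ≥ α − c, i.e. α ≤ ((π/L)² + c)/((π/L)² + 1) = (1 + c(L/π)²)/(1 + (L/π)²). (Direct route, valid since c ≤ 0: Poincaré gives c∫u² ≥ c(L/π)²∫(u')², so a(u,u) ≥ (1 + c(L/π)²)∫(u')², while ||u||_{H^1}² ≤ (1 + (L/π)²)∫(u')²; dividing yields the same α.) With (π/L)² = π^2/36 and c = 0, the largest admissible constant is α = ((π/L)² + c)/((π/L)² + 1).
Simplifying, α = π^2/(π^2 + 36).


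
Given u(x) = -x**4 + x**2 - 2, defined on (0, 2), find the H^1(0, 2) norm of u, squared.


||u||_{H^1}^2 = 11272/45

The H^1 norm (squared) on an interval (0, L) is
  ||u||_{H^1}^2 = ∫_0^L u(x)^2 dx + ∫_0^L u'(x)^2 dx.
Compute u'(x) = -4*x**3 + 2*x.
Then u(x)^2 = x**8 - 2*x**6 + 5*x**4 - 4*x**2 + 4 and u'(x)^2 = 16*x**6 - 16*x**4 + 4*x**2.
Integrate each monomial from 0 to 2 using ∫_0^2 c·x^n dx = c·2^(n+1)/(n+1):
  ∫_0^2 u(x)^2 dx = ∫_0^2 (x^8 - 2*x^6 + 5*x^4 - 4*x^2 + 4) dx. Term by term:
    ∫_0^2 x^8 dx = 512/9;  ∫_0^2 -2*x^6 dx = -256/7;  ∫_0^2 5*x^4 dx = 32;
    ∫_0^2 -4*x^2 dx = -32/3;  ∫_0^2 4 dx = 8.
  Sum: 512/9 − 256/7 + 32 − 32/3 + 8 = 3128/63.
  ∫_0^2 u'(x)^2 dx = ∫_0^2 (16*x^6 - 16*x^4 + 4*x^2) dx. Term by term:
    ∫_0^2 16*x^6 dx = 2048/7;  ∫_0^2 -16*x^4 dx = -512/5;  ∫_0^2 4*x^2 dx = 32/3.
  Sum: 2048/7 − 512/5 + 32/3 = 21088/105.
Adding: ||u||_{H^1}^2 = 3128/63 + 21088/105 = 11272/45.
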